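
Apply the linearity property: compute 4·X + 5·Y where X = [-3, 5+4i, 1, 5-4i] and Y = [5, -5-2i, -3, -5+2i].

By linearity: DFT(4x + 5y) = 4·DFT(x) + 5·DFT(y)
= 4·[-3, 5+4i, 1, 5-4i] + 5·[5, -5-2i, -3, -5+2i]

Computing element-wise:
Z[0] = 4·(-3) + 5·(5) = 13
Z[1] = 4·(5+4i) + 5·(-5-2i) = -5+6i
Z[2] = 4·(1) + 5·(-3) = -11
Z[3] = 4·(5-4i) + 5·(-5+2i) = -5-6i

DFT(4x + 5y) = 4·X + 5·Y = [13, -5+6i, -11, -5-6i]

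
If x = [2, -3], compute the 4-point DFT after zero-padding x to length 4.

Original 2-point DFT: [-1, 5]
Zero-padded 4-point DFT provides frequency interpolation.

DFT_4([x, 0, ...]) = [-1, 2+3i, 5, 2-3i]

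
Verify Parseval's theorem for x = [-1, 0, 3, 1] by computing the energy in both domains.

Time domain:
Σ|x[n]|² = |-1|² + |0|² + |3|² + |1|² = 11.0000

Frequency domain:
(1/4)Σ|X[k]|² = (1/4)(|3|² + |-4+1i|² + |1|² + |-4-1i|²) = (1/4)·44.0000 = 11.0000

Both sides agree, confirming Parseval's theorem.

Σ|x[n]|² = (1/N)Σ|X[k]|² = 11.0000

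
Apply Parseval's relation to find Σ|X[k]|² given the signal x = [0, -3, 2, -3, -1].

Parseval: Σ|x[n]|² = (1/N)Σ|X[k]|², so Σ|X[k]|² = N·Σ|x[n]|² = 5·23.0000

Σ|X[k]|² = N·Σ|x[n]|² = 5·23.0000 = 115.0000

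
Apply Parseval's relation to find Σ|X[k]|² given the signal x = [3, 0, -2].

Parseval: Σ|x[n]|² = (1/N)Σ|X[k]|², so Σ|X[k]|² = N·Σ|x[n]|² = 3·13.0000

Σ|X[k]|² = N·Σ|x[n]|² = 3·13.0000 = 39.0000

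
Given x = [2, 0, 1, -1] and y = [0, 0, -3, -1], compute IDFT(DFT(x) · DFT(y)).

(x ⊛ y)[n] = Σ(m=0 to 3) x[m] · y[(n-m) mod 4]

Computing each output sample:
(x ⊛ y)[0] = -3
(x ⊛ y)[1] = 2
(x ⊛ y)[2] = -5
(x ⊛ y)[3] = -2

x ⊛ y = [-3, 2, -5, -2]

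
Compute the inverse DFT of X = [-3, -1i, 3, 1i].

x[n] = (1/4) Σ(k=0 to 3) X[k] · e^(2πikn/4)

Computing each x[n]:
x[0] = 0
x[1] = -1
x[2] = 0
x[3] = -2

x = [0, -1, 0, -2]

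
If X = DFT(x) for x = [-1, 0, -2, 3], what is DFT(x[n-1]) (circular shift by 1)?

Time shift by 1: X_shifted[k] = ω_4^(1k) · X[k]
Shifted x = [3, -1, 0, -2]

DFT(x[n-1]) = [0, 3-1i, 6, 3+1i]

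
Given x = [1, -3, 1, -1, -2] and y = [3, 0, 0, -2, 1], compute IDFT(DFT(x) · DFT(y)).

(x ⊛ y)[n] = Σ(m=0 to 4) x[m] · y[(n-m) mod 5]

Computing each output sample:
(x ⊛ y)[0] = -2
(x ⊛ y)[1] = -6
(x ⊛ y)[2] = 6
(x ⊛ y)[3] = -7
(x ⊛ y)[4] = 1

x ⊛ y = [-2, -6, 6, -7, 1]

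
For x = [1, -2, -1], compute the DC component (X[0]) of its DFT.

X[0] = Σ(n=0 to 2) x[n] · ω_3^0 = Σ x[n]
= (1) + (-2) + (-1)

X[0] = -2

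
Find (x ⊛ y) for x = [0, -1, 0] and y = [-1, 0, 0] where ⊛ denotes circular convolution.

(x ⊛ y)[n] = Σ(m=0 to 2) x[m] · y[(n-m) mod 3]

Computing each output sample:
(x ⊛ y)[0] = 0
(x ⊛ y)[1] = 1
(x ⊛ y)[2] = 0

x ⊛ y = [0, 1, 0]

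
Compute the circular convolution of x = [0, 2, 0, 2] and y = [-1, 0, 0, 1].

(x ⊛ y)[n] = Σ(m=0 to 3) x[m] · y[(n-m) mod 4]

Computing each output sample:
(x ⊛ y)[0] = 2
(x ⊛ y)[1] = -2
(x ⊛ y)[2] = 2
(x ⊛ y)[3] = -2

x ⊛ y = [2, -2, 2, -2]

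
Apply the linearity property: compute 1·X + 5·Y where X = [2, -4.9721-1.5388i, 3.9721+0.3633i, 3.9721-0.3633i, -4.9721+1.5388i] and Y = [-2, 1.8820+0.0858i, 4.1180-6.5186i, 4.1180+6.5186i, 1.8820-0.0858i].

By linearity: DFT(1x + 5y) = 1·DFT(x) + 5·DFT(y)
= 1·[2, -4.9721-1.5388i, 3.9721+0.3633i, 3.9721-0.3633i, -4.9721+1.5388i] + 5·[-2, 1.8820+0.0858i, 4.1180-6.5186i, 4.1180+6.5186i, 1.8820-0.0858i]

Computing element-wise:
Z[0] = 1·(2) + 5·(-2) = -8
Z[1] = 1·(-4.9721-1.5388i) + 5·(1.8820+0.0858i) = 4.4379-1.1098i
Z[2] = 1·(3.9721+0.3633i) + 5·(4.1180-6.5186i) = 24.5621-32.2297i
Z[3] = 1·(3.9721-0.3633i) + 5·(4.1180+6.5186i) = 24.5621+32.2297i
Z[4] = 1·(-4.9721+1.5388i) + 5·(1.8820-0.0858i) = 4.4379+1.1098i

DFT(1x + 5y) = 1·X + 5·Y = [-8, 4.4379-1.1098i, 24.5621-32.2297i, 24.5621+32.2297i, 4.4379+1.1098i]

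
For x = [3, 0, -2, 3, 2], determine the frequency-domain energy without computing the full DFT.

Parseval: Σ|x[n]|² = (1/N)Σ|X[k]|², so Σ|X[k]|² = N·Σ|x[n]|² = 5·26.0000

Σ|X[k]|² = N·Σ|x[n]|² = 5·26.0000 = 130.0000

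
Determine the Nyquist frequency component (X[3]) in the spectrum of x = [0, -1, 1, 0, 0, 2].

X[3] = Σ(n=0 to 5) x[n] · ω_6^(3n) where ω_6 = e^(-2πi/6)
= (0)·ω_6^0 + (-1)·ω_6^3 + (1)·ω_6^6 + (0)·ω_6^9 + (0)·ω_6^12 + (2)·ω_6^15

X[3] = 0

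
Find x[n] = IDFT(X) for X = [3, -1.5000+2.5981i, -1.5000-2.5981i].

x[n] = (1/3) Σ(k=0 to 2) X[k] · e^(2πikn/3)

Computing each x[n]:
x[0] = 0
x[1] = 0
x[2] = 3

x = [0, 0, 3]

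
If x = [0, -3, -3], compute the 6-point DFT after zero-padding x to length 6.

Original 3-point DFT: [-6, 3, 3]
Zero-padded 6-point DFT provides frequency interpolation.

DFT_6([x, 0, ...]) = [-6, 5.1962i, 3, 0, 3, -5.1962i]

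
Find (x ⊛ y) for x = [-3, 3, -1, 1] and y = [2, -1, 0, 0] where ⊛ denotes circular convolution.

(x ⊛ y)[n] = Σ(m=0 to 3) x[m] · y[(n-m) mod 4]

Computing each output sample:
(x ⊛ y)[0] = -7
(x ⊛ y)[1] = 9
(x ⊛ y)[2] = -5
(x ⊛ y)[3] = 3

x ⊛ y = [-7, 9, -5, 3]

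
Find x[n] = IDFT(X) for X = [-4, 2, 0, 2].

x[n] = (1/4) Σ(k=0 to 3) X[k] · e^(2πikn/4)

Computing each x[n]:
x[0] = 0
x[1] = -1
x[2] = -2
x[3] = -1

x = [0, -1, -2, -1]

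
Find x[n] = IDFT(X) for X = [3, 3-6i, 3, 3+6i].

x[n] = (1/4) Σ(k=0 to 3) X[k] · e^(2πikn/4)

Computing each x[n]:
x[0] = 3
x[1] = 3
x[2] = 0
x[3] = -3

x = [3, 3, 0, -3]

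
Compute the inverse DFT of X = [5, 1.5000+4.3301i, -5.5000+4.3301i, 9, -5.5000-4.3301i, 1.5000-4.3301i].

x[n] = (1/6) Σ(k=0 to 5) X[k] · e^(2πikn/6)

Computing each x[n]:
x[0] = 1
x[1] = -2
x[2] = 3
x[3] = -3
x[4] = 3
x[5] = 3

x = [1, -2, 3, -3, 3, 3]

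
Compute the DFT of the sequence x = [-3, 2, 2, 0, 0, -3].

X[k] = Σ(n=0 to 5) x[n] · ω_6^(nk)
where ω_6 = e^(-2πi/6)

Computing each X[k]:
X[0] = -2
X[1] = -4.5000-6.0622i
X[2] = -3.5000-2.5981i
X[3] = 0
X[4] = -3.5000+2.5981i
X[5] = -4.5000+6.0622i

X = [-2, -4.5000-6.0622i, -3.5000-2.5981i, 0, -3.5000+2.5981i, -4.5000+6.0622i]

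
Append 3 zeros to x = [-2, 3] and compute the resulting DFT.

Original 2-point DFT: [1, -5]
Zero-padded 5-point DFT provides frequency interpolation.

DFT_5([x, 0, ...]) = [1, -1.0729-2.8532i, -4.4271-1.7634i, -4.4271+1.7634i, -1.0729+2.8532i]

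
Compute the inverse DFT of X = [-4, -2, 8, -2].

x[n] = (1/4) Σ(k=0 to 3) X[k] · e^(2πikn/4)

Computing each x[n]:
x[0] = 0
x[1] = -3
x[2] = 2
x[3] = -3

x = [0, -3, 2, -3]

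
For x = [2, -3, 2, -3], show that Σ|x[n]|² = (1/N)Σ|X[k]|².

Time domain:
Σ|x[n]|² = |2|² + |-3|² + |2|² + |-3|² = 26.0000

Frequency domain:
(1/4)Σ|X[k]|² = (1/4)(|-2|² + |0|² + |10|² + |0|²) = (1/4)·104.0000 = 26.0000

Both sides agree, confirming Parseval's theorem.

Σ|x[n]|² = (1/N)Σ|X[k]|² = 26.0000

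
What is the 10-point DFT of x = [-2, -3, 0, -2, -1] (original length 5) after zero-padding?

Original 5-point DFT: [-8, -1.6180+0.7265i, 0.6180+3.0777i, 0.6180-3.0777i, -1.6180-0.7265i]
Zero-padded 10-point DFT provides frequency interpolation.

DFT_10([x, 0, ...]) = [-8, -3.0000+4.2533i, -1.6180+0.7265i, -3.0000+2.6287i, 0.6180+3.0777i, 2, 0.6180-3.0777i, -3.0000-2.6287i, -1.6180-0.7265i, -3.0000-4.2533i]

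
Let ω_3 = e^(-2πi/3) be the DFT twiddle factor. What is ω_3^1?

ω_3^1 = e^(-2πi·1/3)
= cos(-2π·1/3) + i·sin(-2π·1/3)
= cos(-2π/3) + i·sin(-2π/3)

ω_3^1 = cos(-2π/3) + i·sin(-2π/3) = -0.5000-0.8660i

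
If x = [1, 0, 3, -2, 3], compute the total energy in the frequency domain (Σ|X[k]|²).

Parseval: Σ|x[n]|² = (1/N)Σ|X[k]|², so Σ|X[k]|² = N·Σ|x[n]|² = 5·23.0000

Σ|X[k]|² = N·Σ|x[n]|² = 5·23.0000 = 115.0000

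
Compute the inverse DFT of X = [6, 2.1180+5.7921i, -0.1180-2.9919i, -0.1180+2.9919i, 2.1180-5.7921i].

x[n] = (1/5) Σ(k=0 to 4) X[k] · e^(2πikn/5)

Computing each x[n]:
x[0] = 2
x[1] = 0
x[2] = -2
x[3] = 3
x[4] = 3

x = [2, 0, -2, 3, 3]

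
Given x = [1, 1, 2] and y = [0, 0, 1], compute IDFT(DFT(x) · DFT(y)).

(x ⊛ y)[n] = Σ(m=0 to 2) x[m] · y[(n-m) mod 3]

Computing each output sample:
(x ⊛ y)[0] = 1
(x ⊛ y)[1] = 2
(x ⊛ y)[2] = 1

x ⊛ y = [1, 2, 1]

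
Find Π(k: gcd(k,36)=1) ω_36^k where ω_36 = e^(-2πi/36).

The primitive 36th roots of unity are ω_36^k for k coprime to 36: k ∈ {1, 5, 7, 11, 13, 17, 19, 23, 25, 29, 31, 35}
Their product equals the constant term of the cyclotomic polynomial Φ_36(x) up to sign.
For n ≥ 3, the product of all primitive nth roots of unity is 1. (For n=1 it is 1; for n=2 it is -1.)

1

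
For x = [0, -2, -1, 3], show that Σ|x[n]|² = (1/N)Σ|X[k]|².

Time domain:
Σ|x[n]|² = |0|² + |-2|² + |-1|² + |3|² = 14.0000

Frequency domain:
(1/4)Σ|X[k]|² = (1/4)(|0|² + |1+5i|² + |-2|² + |1-5i|²) = (1/4)·56.0000 = 14.0000

Both sides agree, confirming Parseval's theorem.

Σ|x[n]|² = (1/N)Σ|X[k]|² = 14.0000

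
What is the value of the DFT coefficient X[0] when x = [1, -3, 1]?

X[0] = Σ(n=0 to 2) x[n] · ω_3^0 = Σ x[n]
= (1) + (-3) + (1)

X[0] = -1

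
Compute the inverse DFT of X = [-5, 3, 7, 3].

x[n] = (1/4) Σ(k=0 to 3) X[k] · e^(2πikn/4)

Computing each x[n]:
x[0] = 2
x[1] = -3
x[2] = -1
x[3] = -3

x = [2, -3, -1, -3]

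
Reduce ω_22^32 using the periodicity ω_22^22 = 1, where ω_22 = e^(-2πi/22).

Since ω_22^22 = 1, powers reduce modulo 22.
32 mod 22 = 10
So ω_22^32 = ω_22^10 = e^(-2πi·10/22)

ω_22^32 = ω_22^10 = -0.9595-0.2817i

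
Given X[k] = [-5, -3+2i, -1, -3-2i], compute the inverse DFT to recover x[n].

x[n] = (1/4) Σ(k=0 to 3) X[k] · e^(2πikn/4)

Computing each x[n]:
x[0] = -3
x[1] = -2
x[2] = 0
x[3] = 0

x = [-3, -2, 0, 0]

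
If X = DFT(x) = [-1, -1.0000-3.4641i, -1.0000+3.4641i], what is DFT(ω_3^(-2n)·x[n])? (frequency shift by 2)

Modulation property: DFT(ω_3^(-2n)·x[n]) = X[(k-2) mod 3], so circularly shift X by 2 positions.

X[k-2] = [-1.0000-3.4641i, -1.0000+3.4641i, -1]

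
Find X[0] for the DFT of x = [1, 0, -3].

X[0] = Σ(n=0 to 2) x[n] · ω_3^0 = Σ x[n]
= (1) + (0) + (-3)

X[0] = -2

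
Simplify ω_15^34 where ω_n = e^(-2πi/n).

Since ω_15^15 = 1, powers reduce modulo 15.
34 mod 15 = 4
So ω_15^34 = ω_15^4 = e^(-2πi·4/15)

ω_15^34 = ω_15^4 = -0.1045-0.9945i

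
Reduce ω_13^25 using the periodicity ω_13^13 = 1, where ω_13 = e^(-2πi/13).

Since ω_13^13 = 1, powers reduce modulo 13.
25 mod 13 = 12
So ω_13^25 = ω_13^12 = e^(-2πi·12/13)

ω_13^25 = ω_13^12 = 0.8855+0.4647i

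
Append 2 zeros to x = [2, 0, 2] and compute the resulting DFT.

Original 3-point DFT: [4, 1.0000+1.7321i, 1.0000-1.7321i]
Zero-padded 5-point DFT provides frequency interpolation.

DFT_5([x, 0, ...]) = [4, 0.3820-1.1756i, 2.6180+1.9021i, 2.6180-1.9021i, 0.3820+1.1756i]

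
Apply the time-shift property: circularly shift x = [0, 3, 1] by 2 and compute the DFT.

Time shift by 2: X_shifted[k] = ω_3^(2k) · X[k]
Shifted x = [3, 1, 0]

DFT(x[n-2]) = [4, 2.5000-0.8660i, 2.5000+0.8660i]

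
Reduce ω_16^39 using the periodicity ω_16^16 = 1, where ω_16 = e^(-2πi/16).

Since ω_16^16 = 1, powers reduce modulo 16.
39 mod 16 = 7
So ω_16^39 = ω_16^7 = e^(-2πi·7/16)

ω_16^39 = ω_16^7 = -0.9239-0.3827i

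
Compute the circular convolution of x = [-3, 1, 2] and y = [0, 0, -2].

(x ⊛ y)[n] = Σ(m=0 to 2) x[m] · y[(n-m) mod 3]

Computing each output sample:
(x ⊛ y)[0] = -2
(x ⊛ y)[1] = -4
(x ⊛ y)[2] = 6

x ⊛ y = [-2, -4, 6]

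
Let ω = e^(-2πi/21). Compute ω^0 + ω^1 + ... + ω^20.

Sum of all nth roots of unity equals 0 for n > 1 (geometric series with r ≠ 1).

0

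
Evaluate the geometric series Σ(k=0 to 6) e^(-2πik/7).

Sum of all nth roots of unity equals 0 for n > 1 (geometric series with r ≠ 1).

0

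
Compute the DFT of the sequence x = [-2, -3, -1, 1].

X[k] = Σ(n=0 to 3) x[n] · ω_4^(nk)
where ω_4 = e^(-2πi/4)

Computing each X[k]:
X[0] = -5
X[1] = -1+4i
X[2] = -1
X[3] = -1-4i

X = [-5, -1+4i, -1, -1-4i]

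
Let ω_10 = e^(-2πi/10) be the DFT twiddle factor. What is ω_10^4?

ω_10^4 = e^(-2πi·4/10)
= cos(-2π·4/10) + i·sin(-2π·4/10)
= cos(-8π/10) + i·sin(-8π/10)

ω_10^4 = cos(-8π/10) + i·sin(-8π/10) = -0.8090-0.5878i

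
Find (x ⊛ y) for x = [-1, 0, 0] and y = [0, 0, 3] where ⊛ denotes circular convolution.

(x ⊛ y)[n] = Σ(m=0 to 2) x[m] · y[(n-m) mod 3]

Computing each output sample:
(x ⊛ y)[0] = 0
(x ⊛ y)[1] = 0
(x ⊛ y)[2] = -3

x ⊛ y = [0, 0, -3]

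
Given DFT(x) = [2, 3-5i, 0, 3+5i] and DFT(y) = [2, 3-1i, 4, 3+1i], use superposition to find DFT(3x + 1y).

By linearity: DFT(3x + 1y) = 3·DFT(x) + 1·DFT(y)
= 3·[2, 3-5i, 0, 3+5i] + 1·[2, 3-1i, 4, 3+1i]

Computing element-wise:
Z[0] = 3·(2) + 1·(2) = 8
Z[1] = 3·(3-5i) + 1·(3-1i) = 12-16i
Z[2] = 3·(0) + 1·(4) = 4
Z[3] = 3·(3+5i) + 1·(3+1i) = 12+16i

DFT(3x + 1y) = 3·X + 1·Y = [8, 12-16i, 4, 12+16i]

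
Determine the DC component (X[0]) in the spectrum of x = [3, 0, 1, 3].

X[0] = Σ(n=0 to 3) x[n] · ω_4^0 = Σ x[n]
= (3) + (0) + (1) + (3)

X[0] = 7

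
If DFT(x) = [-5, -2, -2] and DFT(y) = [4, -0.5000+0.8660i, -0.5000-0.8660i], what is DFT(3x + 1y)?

By linearity: DFT(3x + 1y) = 3·DFT(x) + 1·DFT(y)
= 3·[-5, -2, -2] + 1·[4, -0.5000+0.8660i, -0.5000-0.8660i]

Computing element-wise:
Z[0] = 3·(-5) + 1·(4) = -11
Z[1] = 3·(-2) + 1·(-0.5000+0.8660i) = -6.5000+0.8660i
Z[2] = 3·(-2) + 1·(-0.5000-0.8660i) = -6.5000-0.8660i

DFT(3x + 1y) = 3·X + 1·Y = [-11, -6.5000+0.8660i, -6.5000-0.8660i]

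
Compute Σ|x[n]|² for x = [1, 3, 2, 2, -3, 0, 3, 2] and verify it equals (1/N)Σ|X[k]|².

Time domain:
Σ|x[n]|² = |1|² + |3|² + |2|² + |2|² + |-3|² + |0|² + |3|² + |2|² = 40.0000

Frequency domain:
(1/8)Σ|X[k]|² = (1/8)(|10|² + |6.1213-1.1213i|² + |-7+1i|² + |1.8787-3.1213i|² + |-4|² + |1.8787+3.1213i|² + |-7-1i|² + |6.1213+1.1213i|²) = (1/8)·320.0000 = 40.0000

Both sides agree, confirming Parseval's theorem.

Σ|x[n]|² = (1/N)Σ|X[k]|² = 40.0000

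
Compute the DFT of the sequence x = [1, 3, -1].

X[k] = Σ(n=0 to 2) x[n] · ω_3^(nk)
where ω_3 = e^(-2πi/3)

Computing each X[k]:
X[0] = 3
X[1] = -3.4641i
X[2] = 3.4641i

X = [3, -3.4641i, 3.4641i]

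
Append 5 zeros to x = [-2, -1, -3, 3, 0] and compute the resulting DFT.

Original 5-point DFT: [-3, -2.3090+4.4778i, -1.1910-5.1186i, -1.1910+5.1186i, -2.3090-4.4778i]
Zero-padded 10-point DFT provides frequency interpolation.

DFT_10([x, 0, ...]) = [-3, -4.6631+0.5878i, -2.3090+4.4778i, 3.1631+0.9511i, -1.1910-5.1186i, -7, -1.1910+5.1186i, 3.1631-0.9511i, -2.3090-4.4778i, -4.6631-0.5878i]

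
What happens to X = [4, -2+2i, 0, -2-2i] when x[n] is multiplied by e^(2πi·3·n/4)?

Modulation property: DFT(ω_4^(-3n)·x[n]) = X[(k-3) mod 4], so circularly shift X by 3 positions.

X[k-3] = [-2+2i, 0, -2-2i, 4]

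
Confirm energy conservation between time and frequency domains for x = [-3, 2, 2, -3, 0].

Time domain:
Σ|x[n]|² = |-3|² + |2|² + |2|² + |-3|² + |0|² = 26.0000

Frequency domain:
(1/5)Σ|X[k]|² = (1/5)(|-2|² + |-1.5729-4.8410i|² + |-4.9271+3.5797i|² + |-4.9271-3.5797i|² + |-1.5729+4.8410i|²) = (1/5)·130.0000 = 26.0000

Both sides agree, confirming Parseval's theorem.

Σ|x[n]|² = (1/N)Σ|X[k]|² = 26.0000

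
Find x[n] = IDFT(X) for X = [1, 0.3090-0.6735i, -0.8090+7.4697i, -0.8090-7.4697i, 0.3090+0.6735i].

x[n] = (1/5) Σ(k=0 to 4) X[k] · e^(2πikn/5)

Computing each x[n]:
x[0] = 0
x[1] = -1
x[2] = 3
x[3] = -3
x[4] = 2

x = [0, -1, 3, -3, 2]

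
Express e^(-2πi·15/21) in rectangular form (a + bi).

ω_21^15 = e^(-2πi·15/21)
= cos(-2π·15/21) + i·sin(-2π·15/21)
= cos(-30π/21) + i·sin(-30π/21)

ω_21^15 = cos(-30π/21) + i·sin(-30π/21) = -0.2225+0.9749i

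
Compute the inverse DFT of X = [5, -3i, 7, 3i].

x[n] = (1/4) Σ(k=0 to 3) X[k] · e^(2πikn/4)

Computing each x[n]:
x[0] = 3
x[1] = 1
x[2] = 3
x[3] = -2

x = [3, 1, 3, -2]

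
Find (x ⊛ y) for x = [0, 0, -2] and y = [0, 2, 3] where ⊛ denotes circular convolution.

(x ⊛ y)[n] = Σ(m=0 to 2) x[m] · y[(n-m) mod 3]

Computing each output sample:
(x ⊛ y)[0] = -4
(x ⊛ y)[1] = -6
(x ⊛ y)[2] = 0

x ⊛ y = [-4, -6, 0]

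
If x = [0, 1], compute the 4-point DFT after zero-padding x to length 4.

Original 2-point DFT: [1, -1]
Zero-padded 4-point DFT provides frequency interpolation.

DFT_4([x, 0, ...]) = [1, -1i, -1, 1i]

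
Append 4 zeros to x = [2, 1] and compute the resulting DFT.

Original 2-point DFT: [3, 1]
Zero-padded 6-point DFT provides frequency interpolation.

DFT_6([x, 0, ...]) = [3, 2.5000-0.8660i, 1.5000-0.8660i, 1, 1.5000+0.8660i, 2.5000+0.8660i]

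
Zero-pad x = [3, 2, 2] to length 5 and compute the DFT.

Original 3-point DFT: [7, 1, 1]
Zero-padded 5-point DFT provides frequency interpolation.

DFT_5([x, 0, ...]) = [7, 2.0000-3.0777i, 2.0000+0.7265i, 2.0000-0.7265i, 2.0000+3.0777i]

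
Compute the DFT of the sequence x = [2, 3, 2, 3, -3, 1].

X[k] = Σ(n=0 to 5) x[n] · ω_6^(nk)
where ω_6 = e^(-2πi/6)

Computing each X[k]:
X[0] = 8
X[1] = 1.5000-6.0622i
X[2] = 3.5000+2.5981i
X[3] = -6
X[4] = 3.5000-2.5981i
X[5] = 1.5000+6.0622i

X = [8, 1.5000-6.0622i, 3.5000+2.5981i, -6, 3.5000-2.5981i, 1.5000+6.0622i]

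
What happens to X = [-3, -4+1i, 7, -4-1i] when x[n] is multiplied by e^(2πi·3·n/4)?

Modulation property: DFT(ω_4^(-3n)·x[n]) = X[(k-3) mod 4], so circularly shift X by 3 positions.

X[k-3] = [-4+1i, 7, -4-1i, -3]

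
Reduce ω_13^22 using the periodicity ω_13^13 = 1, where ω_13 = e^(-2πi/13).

Since ω_13^13 = 1, powers reduce modulo 13.
22 mod 13 = 9
So ω_13^22 = ω_13^9 = e^(-2πi·9/13)

ω_13^22 = ω_13^9 = -0.3546+0.9350i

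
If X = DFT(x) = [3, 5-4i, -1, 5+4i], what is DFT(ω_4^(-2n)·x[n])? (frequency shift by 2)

Modulation property: DFT(ω_4^(-2n)·x[n]) = X[(k-2) mod 4], so circularly shift X by 2 positions.

X[k-2] = [-1, 5+4i, 3, 5-4i]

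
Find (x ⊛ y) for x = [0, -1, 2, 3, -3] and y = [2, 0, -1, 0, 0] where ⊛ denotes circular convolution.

(x ⊛ y)[n] = Σ(m=0 to 4) x[m] · y[(n-m) mod 5]

Computing each output sample:
(x ⊛ y)[0] = -3
(x ⊛ y)[1] = 1
(x ⊛ y)[2] = 4
(x ⊛ y)[3] = 7
(x ⊛ y)[4] = -8

x ⊛ y = [-3, 1, 4, 7, -8]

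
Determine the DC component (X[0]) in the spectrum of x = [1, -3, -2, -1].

X[0] = Σ(n=0 to 3) x[n] · ω_4^0 = Σ x[n]
= (1) + (-3) + (-2) + (-1)

X[0] = -5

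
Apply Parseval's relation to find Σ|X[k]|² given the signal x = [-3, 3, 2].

Parseval: Σ|x[n]|² = (1/N)Σ|X[k]|², so Σ|X[k]|² = N·Σ|x[n]|² = 3·22.0000

Σ|X[k]|² = N·Σ|x[n]|² = 3·22.0000 = 66.0000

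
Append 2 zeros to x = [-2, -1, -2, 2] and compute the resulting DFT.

Original 4-point DFT: [-3, 3i, -5, -3i]
Zero-padded 6-point DFT provides frequency interpolation.

DFT_6([x, 0, ...]) = [-3, -3.5000+2.5981i, 1.5000-0.8660i, -5, 1.5000+0.8660i, -3.5000-2.5981i]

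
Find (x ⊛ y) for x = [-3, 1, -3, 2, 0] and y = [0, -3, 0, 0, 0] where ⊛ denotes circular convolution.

(x ⊛ y)[n] = Σ(m=0 to 4) x[m] · y[(n-m) mod 5]

Computing each output sample:
(x ⊛ y)[0] = 0
(x ⊛ y)[1] = 9
(x ⊛ y)[2] = -3
(x ⊛ y)[3] = 9
(x ⊛ y)[4] = -6

x ⊛ y = [0, 9, -3, 9, -6]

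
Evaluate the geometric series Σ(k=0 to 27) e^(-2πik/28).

Sum of all nth roots of unity equals 0 for n > 1 (geometric series with r ≠ 1).

0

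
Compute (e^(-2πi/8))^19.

Since ω_8^8 = 1, powers reduce modulo 8.
19 mod 8 = 3
So ω_8^19 = ω_8^3 = e^(-2πi·3/8)

ω_8^19 = ω_8^3 = -0.7071-0.7071i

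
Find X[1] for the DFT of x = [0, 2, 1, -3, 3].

X[1] = Σ(n=0 to 4) x[n] · ω_5^(1n) where ω_5 = e^(-2πi/5)
= (0)·ω_5^0 + (2)·ω_5^1 + (1)·ω_5^2 + (-3)·ω_5^3 + (3)·ω_5^4

X[1] = 3.1631-1.4001i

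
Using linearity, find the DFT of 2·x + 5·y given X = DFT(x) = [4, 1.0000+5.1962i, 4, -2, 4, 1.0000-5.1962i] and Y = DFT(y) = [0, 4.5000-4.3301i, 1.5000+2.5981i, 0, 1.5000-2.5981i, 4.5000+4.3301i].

By linearity: DFT(2x + 5y) = 2·DFT(x) + 5·DFT(y)
= 2·[4, 1.0000+5.1962i, 4, -2, 4, 1.0000-5.1962i] + 5·[0, 4.5000-4.3301i, 1.5000+2.5981i, 0, 1.5000-2.5981i, 4.5000+4.3301i]

Computing element-wise:
Z[0] = 2·(4) + 5·(0) = 8
Z[1] = 2·(1.0000+5.1962i) + 5·(4.5000-4.3301i) = 24.5000-11.2581i
Z[2] = 2·(4) + 5·(1.5000+2.5981i) = 15.5000+12.9905i
Z[3] = 2·(-2) + 5·(0) = -4
Z[4] = 2·(4) + 5·(1.5000-2.5981i) = 15.5000-12.9905i
Z[5] = 2·(1.0000-5.1962i) + 5·(4.5000+4.3301i) = 24.5000+11.2581i

DFT(2x + 5y) = 2·X + 5·Y = [8, 24.5000-11.2581i, 15.5000+12.9905i, -4, 15.5000-12.9905i, 24.5000+11.2581i]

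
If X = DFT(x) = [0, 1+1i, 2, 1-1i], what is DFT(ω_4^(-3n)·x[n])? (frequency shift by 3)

Modulation property: DFT(ω_4^(-3n)·x[n]) = X[(k-3) mod 4], so circularly shift X by 3 positions.

X[k-3] = [1+1i, 2, 1-1i, 0]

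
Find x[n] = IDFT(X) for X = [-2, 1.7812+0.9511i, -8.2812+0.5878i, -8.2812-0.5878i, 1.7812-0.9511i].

x[n] = (1/5) Σ(k=0 to 4) X[k] · e^(2πikn/5)

Computing each x[n]:
x[0] = -3
x[1] = 2
x[2] = -2
x[3] = -2
x[4] = 3

x = [-3, 2, -2, -2, 3]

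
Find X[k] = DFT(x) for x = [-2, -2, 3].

X[k] = Σ(n=0 to 2) x[n] · ω_3^(nk)
where ω_3 = e^(-2πi/3)

Computing each X[k]:
X[0] = -1
X[1] = -2.5000+4.3301i
X[2] = -2.5000-4.3301i

X = [-1, -2.5000+4.3301i, -2.5000-4.3301i]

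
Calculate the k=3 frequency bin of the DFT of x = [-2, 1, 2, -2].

X[3] = Σ(n=0 to 3) x[n] · ω_4^(3n) where ω_4 = e^(-2πi/4)
= (-2)·ω_4^0 + (1)·ω_4^3 + (2)·ω_4^6 + (-2)·ω_4^9

X[3] = -4+3i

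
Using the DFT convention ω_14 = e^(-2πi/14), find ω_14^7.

ω_14^7 = e^(-2πi·7/14)
= cos(-2π·7/14) + i·sin(-2π·7/14)
= cos(-14π/14) + i·sin(-14π/14)

ω_14^7 = cos(-14π/14) + i·sin(-14π/14) = -1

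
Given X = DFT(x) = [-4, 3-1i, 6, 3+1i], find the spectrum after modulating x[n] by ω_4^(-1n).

Modulation property: DFT(ω_4^(-1n)·x[n]) = X[(k-1) mod 4], so circularly shift X by 1 positions.

X[k-1] = [3+1i, -4, 3-1i, 6]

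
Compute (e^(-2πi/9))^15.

Since ω_9^9 = 1, powers reduce modulo 9.
15 mod 9 = 6
So ω_9^15 = ω_9^6 = e^(-2πi·6/9)

ω_9^15 = ω_9^6 = -0.5000+0.8660i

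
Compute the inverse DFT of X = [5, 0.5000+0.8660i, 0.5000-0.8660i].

x[n] = (1/3) Σ(k=0 to 2) X[k] · e^(2πikn/3)

Computing each x[n]:
x[0] = 2
x[1] = 1
x[2] = 2

x = [2, 1, 2]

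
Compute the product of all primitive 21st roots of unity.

The primitive 21st roots of unity are ω_21^k for k coprime to 21: k ∈ {1, 2, 4, 5, 8, 10, 11, 13, 16, 17, 19, 20}
Their product equals the constant term of the cyclotomic polynomial Φ_21(x) up to sign.
For n ≥ 3, the product of all primitive nth roots of unity is 1. (For n=1 it is 1; for n=2 it is -1.)

1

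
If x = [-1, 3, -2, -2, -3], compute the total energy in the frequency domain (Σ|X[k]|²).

Parseval: Σ|x[n]|² = (1/N)Σ|X[k]|², so Σ|X[k]|² = N·Σ|x[n]|² = 5·27.0000

Σ|X[k]|² = N·Σ|x[n]|² = 5·27.0000 = 135.0000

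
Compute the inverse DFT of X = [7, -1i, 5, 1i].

x[n] = (1/4) Σ(k=0 to 3) X[k] · e^(2πikn/4)

Computing each x[n]:
x[0] = 3
x[1] = 1
x[2] = 3
x[3] = 0

x = [3, 1, 3, 0]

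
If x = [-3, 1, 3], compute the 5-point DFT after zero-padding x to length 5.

Original 3-point DFT: [1, -5.0000+1.7321i, -5.0000-1.7321i]
Zero-padded 5-point DFT provides frequency interpolation.

DFT_5([x, 0, ...]) = [1, -5.1180-2.7144i, -2.8820+2.2654i, -2.8820-2.2654i, -5.1180+2.7144i]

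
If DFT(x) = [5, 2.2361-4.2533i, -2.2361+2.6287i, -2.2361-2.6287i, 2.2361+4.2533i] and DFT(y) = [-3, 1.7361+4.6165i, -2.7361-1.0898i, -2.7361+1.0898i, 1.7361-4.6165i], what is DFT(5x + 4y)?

By linearity: DFT(5x + 4y) = 5·DFT(x) + 4·DFT(y)
= 5·[5, 2.2361-4.2533i, -2.2361+2.6287i, -2.2361-2.6287i, 2.2361+4.2533i] + 4·[-3, 1.7361+4.6165i, -2.7361-1.0898i, -2.7361+1.0898i, 1.7361-4.6165i]

Computing element-wise:
Z[0] = 5·(5) + 4·(-3) = 13
Z[1] = 5·(2.2361-4.2533i) + 4·(1.7361+4.6165i) = 18.1249-2.8005i
Z[2] = 5·(-2.2361+2.6287i) + 4·(-2.7361-1.0898i) = -22.1249+8.7843i
Z[3] = 5·(-2.2361-2.6287i) + 4·(-2.7361+1.0898i) = -22.1249-8.7843i
Z[4] = 5·(2.2361+4.2533i) + 4·(1.7361-4.6165i) = 18.1249+2.8005i

DFT(5x + 4y) = 5·X + 4·Y = [13, 18.1249-2.8005i, -22.1249+8.7843i, -22.1249-8.7843i, 18.1249+2.8005i]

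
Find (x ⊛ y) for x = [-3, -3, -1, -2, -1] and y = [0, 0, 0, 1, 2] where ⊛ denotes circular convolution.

(x ⊛ y)[n] = Σ(m=0 to 4) x[m] · y[(n-m) mod 5]

Computing each output sample:
(x ⊛ y)[0] = -7
(x ⊛ y)[1] = -4
(x ⊛ y)[2] = -5
(x ⊛ y)[3] = -5
(x ⊛ y)[4] = -9

x ⊛ y = [-7, -4, -5, -5, -9]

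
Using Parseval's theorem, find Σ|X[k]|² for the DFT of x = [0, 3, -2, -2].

Parseval: Σ|x[n]|² = (1/N)Σ|X[k]|², so Σ|X[k]|² = N·Σ|x[n]|² = 4·17.0000

Σ|X[k]|² = N·Σ|x[n]|² = 4·17.0000 = 68.0000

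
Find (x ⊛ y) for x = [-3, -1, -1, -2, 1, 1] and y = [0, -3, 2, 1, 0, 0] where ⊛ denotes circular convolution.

(x ⊛ y)[n] = Σ(m=0 to 5) x[m] · y[(n-m) mod 6]

Computing each output sample:
(x ⊛ y)[0] = -3
(x ⊛ y)[1] = 12
(x ⊛ y)[2] = -2
(x ⊛ y)[3] = -2
(x ⊛ y)[4] = 3
(x ⊛ y)[5] = -8

x ⊛ y = [-3, 12, -2, -2, 3, -8]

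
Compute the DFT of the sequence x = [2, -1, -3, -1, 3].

X[k] = Σ(n=0 to 4) x[n] · ω_5^(nk)
where ω_5 = e^(-2πi/5)

Computing each X[k]:
X[0] = 0
X[1] = 5.8541+4.9798i
X[2] = -0.8541+0.4490i
X[3] = -0.8541-0.4490i
X[4] = 5.8541-4.9798i

X = [0, 5.8541+4.9798i, -0.8541+0.4490i, -0.8541-0.4490i, 5.8541-4.9798i]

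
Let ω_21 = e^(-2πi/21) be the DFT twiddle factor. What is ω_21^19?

ω_21^19 = e^(-2πi·19/21)
= cos(-2π·19/21) + i·sin(-2π·19/21)
= cos(-38π/21) + i·sin(-38π/21)

ω_21^19 = cos(-38π/21) + i·sin(-38π/21) = 0.8262+0.5633i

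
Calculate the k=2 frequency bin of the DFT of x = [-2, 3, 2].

X[2] = Σ(n=0 to 2) x[n] · ω_3^(2n) where ω_3 = e^(-2πi/3)
= (-2)·ω_3^0 + (3)·ω_3^2 + (2)·ω_3^4

X[2] = -4.5000+0.8660i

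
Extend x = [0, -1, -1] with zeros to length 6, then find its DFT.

Original 3-point DFT: [-2, 1, 1]
Zero-padded 6-point DFT provides frequency interpolation.

DFT_6([x, 0, ...]) = [-2, 1.7321i, 1, 0, 1, -1.7321i]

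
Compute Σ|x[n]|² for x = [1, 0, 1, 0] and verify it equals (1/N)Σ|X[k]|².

Time domain:
Σ|x[n]|² = |1|² + |0|² + |1|² + |0|² = 2.0000

Frequency domain:
(1/4)Σ|X[k]|² = (1/4)(|2|² + |0|² + |2|² + |0|²) = (1/4)·8.0000 = 2.0000

Both sides agree, confirming Parseval's theorem.

Σ|x[n]|² = (1/N)Σ|X[k]|² = 2.0000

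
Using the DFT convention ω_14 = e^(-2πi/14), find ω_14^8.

ω_14^8 = e^(-2πi·8/14)
= cos(-2π·8/14) + i·sin(-2π·8/14)
= cos(-16π/14) + i·sin(-16π/14)

ω_14^8 = cos(-16π/14) + i·sin(-16π/14) = -0.9010+0.4339i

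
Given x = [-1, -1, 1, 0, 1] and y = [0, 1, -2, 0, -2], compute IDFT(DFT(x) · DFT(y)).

(x ⊛ y)[n] = Σ(m=0 to 4) x[m] · y[(n-m) mod 5]

Computing each output sample:
(x ⊛ y)[0] = 3
(x ⊛ y)[1] = -5
(x ⊛ y)[2] = 1
(x ⊛ y)[3] = 1
(x ⊛ y)[4] = 0

x ⊛ y = [3, -5, 1, 1, 0]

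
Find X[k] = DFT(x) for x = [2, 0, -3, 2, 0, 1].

X[k] = Σ(n=0 to 5) x[n] · ω_6^(nk)
where ω_6 = e^(-2πi/6)

Computing each X[k]:
X[0] = 2
X[1] = 2.0000+3.4641i
X[2] = 5.0000-1.7321i
X[3] = -4
X[4] = 5.0000+1.7321i
X[5] = 2.0000-3.4641i

X = [2, 2.0000+3.4641i, 5.0000-1.7321i, -4, 5.0000+1.7321i, 2.0000-3.4641i]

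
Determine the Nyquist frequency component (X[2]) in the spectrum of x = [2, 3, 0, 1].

X[2] = Σ(n=0 to 3) x[n] · ω_4^(2n) where ω_4 = e^(-2πi/4)
= (2)·ω_4^0 + (3)·ω_4^2 + (0)·ω_4^4 + (1)·ω_4^6

X[2] = -2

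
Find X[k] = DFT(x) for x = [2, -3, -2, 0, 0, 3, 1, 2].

X[k] = Σ(n=0 to 7) x[n] · ω_8^(nk)
where ω_8 = e^(-2πi/8)

Computing each X[k]:
X[0] = 3
X[1] = -0.8284+8.6569i
X[2] = 3+2i
X[3] = 4.8284+2.6569i
X[4] = -1
X[5] = 4.8284-2.6569i
X[6] = 3-2i
X[7] = -0.8284-8.6569i

X = [3, -0.8284+8.6569i, 3+2i, 4.8284+2.6569i, -1, 4.8284-2.6569i, 3-2i, -0.8284-8.6569i]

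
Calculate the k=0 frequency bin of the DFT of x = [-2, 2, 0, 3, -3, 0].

X[0] = Σ(n=0 to 5) x[n] · ω_6^0 = Σ x[n]
= (-2) + (2) + (0) + (3) + (-3) + (0)

X[0] = 0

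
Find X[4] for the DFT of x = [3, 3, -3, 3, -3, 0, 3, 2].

X[4] = Σ(n=0 to 7) x[n] · ω_8^(4n) where ω_8 = e^(-2πi/8)
= (3)·ω_8^0 + (3)·ω_8^4 + (-3)·ω_8^8 + (3)·ω_8^12 + (-3)·ω_8^16 + (0)·ω_8^20 + (3)·ω_8^24 + (2)·ω_8^28

X[4] = -8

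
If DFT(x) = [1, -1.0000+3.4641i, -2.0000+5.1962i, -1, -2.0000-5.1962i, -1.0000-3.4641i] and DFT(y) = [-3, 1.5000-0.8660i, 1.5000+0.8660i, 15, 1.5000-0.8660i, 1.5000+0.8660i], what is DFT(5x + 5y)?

By linearity: DFT(5x + 5y) = 5·DFT(x) + 5·DFT(y)
= 5·[1, -1.0000+3.4641i, -2.0000+5.1962i, -1, -2.0000-5.1962i, -1.0000-3.4641i] + 5·[-3, 1.5000-0.8660i, 1.5000+0.8660i, 15, 1.5000-0.8660i, 1.5000+0.8660i]

Computing element-wise:
Z[0] = 5·(1) + 5·(-3) = -10
Z[1] = 5·(-1.0000+3.4641i) + 5·(1.5000-0.8660i) = 2.5000+12.9905i
Z[2] = 5·(-2.0000+5.1962i) + 5·(1.5000+0.8660i) = -2.5000+30.3110i
Z[3] = 5·(-1) + 5·(15) = 70
Z[4] = 5·(-2.0000-5.1962i) + 5·(1.5000-0.8660i) = -2.5000-30.3110i
Z[5] = 5·(-1.0000-3.4641i) + 5·(1.5000+0.8660i) = 2.5000-12.9905i

DFT(5x + 5y) = 5·X + 5·Y = [-10, 2.5000+12.9905i, -2.5000+30.3110i, 70, -2.5000-30.3110i, 2.5000-12.9905i]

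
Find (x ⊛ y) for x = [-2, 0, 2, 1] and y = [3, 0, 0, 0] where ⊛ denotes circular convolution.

(x ⊛ y)[n] = Σ(m=0 to 3) x[m] · y[(n-m) mod 4]

Computing each output sample:
(x ⊛ y)[0] = -6
(x ⊛ y)[1] = 0
(x ⊛ y)[2] = 6
(x ⊛ y)[3] = 3

x ⊛ y = [-6, 0, 6, 3]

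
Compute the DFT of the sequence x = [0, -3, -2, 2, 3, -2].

X[k] = Σ(n=0 to 5) x[n] · ω_6^(nk)
where ω_6 = e^(-2πi/6)

Computing each X[k]:
X[0] = -2
X[1] = -5.0000+5.1962i
X[2] = 4.0000-3.4641i
X[3] = 4
X[4] = 4.0000+3.4641i
X[5] = -5.0000-5.1962i

X = [-2, -5.0000+5.1962i, 4.0000-3.4641i, 4, 4.0000+3.4641i, -5.0000-5.1962i]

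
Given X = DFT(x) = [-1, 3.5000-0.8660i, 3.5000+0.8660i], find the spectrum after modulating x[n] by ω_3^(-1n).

Modulation property: DFT(ω_3^(-1n)·x[n]) = X[(k-1) mod 3], so circularly shift X by 1 positions.

X[k-1] = [3.5000+0.8660i, -1, 3.5000-0.8660i]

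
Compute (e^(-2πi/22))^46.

Since ω_22^22 = 1, powers reduce modulo 22.
46 mod 22 = 2
So ω_22^46 = ω_22^2 = e^(-2πi·2/22)

ω_22^46 = ω_22^2 = 0.8413-0.5406i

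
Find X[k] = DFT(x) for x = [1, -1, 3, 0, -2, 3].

X[k] = Σ(n=0 to 5) x[n] · ω_6^(nk)
where ω_6 = e^(-2πi/6)

Computing each X[k]:
X[0] = 4
X[1] = 1.5000-0.8660i
X[2] = -0.5000+7.7942i
X[3] = 0
X[4] = -0.5000-7.7942i
X[5] = 1.5000+0.8660i

X = [4, 1.5000-0.8660i, -0.5000+7.7942i, 0, -0.5000-7.7942i, 1.5000+0.8660i]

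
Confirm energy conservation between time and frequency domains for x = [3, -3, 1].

Time domain:
Σ|x[n]|² = |3|² + |-3|² + |1|² = 19.0000

Frequency domain:
(1/3)Σ|X[k]|² = (1/3)(|1|² + |4.0000+3.4641i|² + |4.0000-3.4641i|²) = (1/3)·57.0000 = 19.0000

Both sides agree, confirming Parseval's theorem.

Σ|x[n]|² = (1/N)Σ|X[k]|² = 19.0000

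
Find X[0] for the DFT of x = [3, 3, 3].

X[0] = Σ(n=0 to 2) x[n] · ω_3^0 = Σ x[n]
= (3) + (3) + (3)

X[0] = 9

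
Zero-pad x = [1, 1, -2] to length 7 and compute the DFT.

Original 3-point DFT: [0, 1.5000-2.5981i, 1.5000+2.5981i]
Zero-padded 7-point DFT provides frequency interpolation.

DFT_7([x, 0, ...]) = [0, 2.0685+1.1680i, 2.5794-1.8427i, -1.1479-1.9975i, -1.1479+1.9975i, 2.5794+1.8427i, 2.0685-1.1680i]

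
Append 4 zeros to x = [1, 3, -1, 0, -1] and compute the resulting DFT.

Original 5-point DFT: [2, 2.4271-3.2164i, -0.9271-3.3022i, -0.9271+3.3022i, 2.4271+3.2164i]
Zero-padded 9-point DFT provides frequency interpolation.

DFT_9([x, 0, ...]) = [2, 4.0642-0.6015i, 1.6946-3.2552i, 0.5000-2.5981i, -2.7588-2.6537i, -2.7588+2.6537i, 0.5000+2.5981i, 1.6946+3.2552i, 4.0642+0.6015i]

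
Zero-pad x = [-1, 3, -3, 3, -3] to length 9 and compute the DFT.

Original 5-point DFT: [-1, -1.0000-2.1796i, -1.0000-9.2331i, -1.0000+9.2331i, -1.0000+2.1796i]
Zero-padded 9-point DFT provides frequency interpolation.

DFT_9([x, 0, ...]) = [-1, 2.0963-0.5460i, -1.4581-1.2586i, 3.5000-2.5981i, -8.1382-8.5069i, -8.1382+8.5069i, 3.5000+2.5981i, -1.4581+1.2586i, 2.0963+0.5460i]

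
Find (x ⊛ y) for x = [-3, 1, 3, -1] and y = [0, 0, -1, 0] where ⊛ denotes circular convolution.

(x ⊛ y)[n] = Σ(m=0 to 3) x[m] · y[(n-m) mod 4]

Computing each output sample:
(x ⊛ y)[0] = -3
(x ⊛ y)[1] = 1
(x ⊛ y)[2] = 3
(x ⊛ y)[3] = -1

x ⊛ y = [-3, 1, 3, -1]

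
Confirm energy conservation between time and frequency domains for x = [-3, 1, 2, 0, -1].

Time domain:
Σ|x[n]|² = |-3|² + |1|² + |2|² + |0|² + |-1|² = 15.0000

Frequency domain:
(1/5)Σ|X[k]|² = (1/5)(|-1|² + |-4.6180-3.0777i|² + |-2.3820+0.7265i|² + |-2.3820-0.7265i|² + |-4.6180+3.0777i|²) = (1/5)·75.0000 = 15.0000

Both sides agree, confirming Parseval's theorem.

Σ|x[n]|² = (1/N)Σ|X[k]|² = 15.0000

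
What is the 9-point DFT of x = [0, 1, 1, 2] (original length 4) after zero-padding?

Original 4-point DFT: [4, -1+1i, -2, -1-1i]
Zero-padded 9-point DFT provides frequency interpolation.

DFT_9([x, 0, ...]) = [4, -0.0603-3.3596i, -1.7660+0.4052i, 1, -1.1736-1.4313i, -1.1736+1.4313i, 1, -1.7660-0.4052i, -0.0603+3.3596i]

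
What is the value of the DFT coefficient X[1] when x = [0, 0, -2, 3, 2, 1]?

X[1] = Σ(n=0 to 5) x[n] · ω_6^(1n) where ω_6 = e^(-2πi/6)
= (0)·ω_6^0 + (0)·ω_6^1 + (-2)·ω_6^2 + (3)·ω_6^3 + (2)·ω_6^4 + (1)·ω_6^5

X[1] = -2.5000+4.3301i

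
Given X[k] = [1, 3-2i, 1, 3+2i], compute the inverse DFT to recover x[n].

x[n] = (1/4) Σ(k=0 to 3) X[k] · e^(2πikn/4)

Computing each x[n]:
x[0] = 2
x[1] = 1
x[2] = -1
x[3] = -1

x = [2, 1, -1, -1]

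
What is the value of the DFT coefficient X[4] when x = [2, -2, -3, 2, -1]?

X[4] = Σ(n=0 to 4) x[n] · ω_5^(4n) where ω_5 = e^(-2πi/5)
= (2)·ω_5^0 + (-2)·ω_5^4 + (-3)·ω_5^8 + (2)·ω_5^12 + (-1)·ω_5^16

X[4] = 1.8820-3.8900i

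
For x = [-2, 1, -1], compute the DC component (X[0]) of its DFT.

X[0] = Σ(n=0 to 2) x[n] · ω_3^0 = Σ x[n]
= (-2) + (1) + (-1)

X[0] = -2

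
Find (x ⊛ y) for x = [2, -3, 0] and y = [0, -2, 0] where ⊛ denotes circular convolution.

(x ⊛ y)[n] = Σ(m=0 to 2) x[m] · y[(n-m) mod 3]

Computing each output sample:
(x ⊛ y)[0] = 0
(x ⊛ y)[1] = -4
(x ⊛ y)[2] = 6

x ⊛ y = [0, -4, 6]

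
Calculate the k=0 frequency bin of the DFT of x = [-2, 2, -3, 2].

X[0] = Σ(n=0 to 3) x[n] · ω_4^0 = Σ x[n]
= (-2) + (2) + (-3) + (2)

X[0] = -1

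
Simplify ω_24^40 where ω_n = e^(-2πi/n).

Since ω_24^24 = 1, powers reduce modulo 24.
40 mod 24 = 16
So ω_24^40 = ω_24^16 = e^(-2πi·16/24)

ω_24^40 = ω_24^16 = -0.5000+0.8660i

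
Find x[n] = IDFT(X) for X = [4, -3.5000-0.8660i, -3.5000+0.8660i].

x[n] = (1/3) Σ(k=0 to 2) X[k] · e^(2πikn/3)

Computing each x[n]:
x[0] = -1
x[1] = 3
x[2] = 2

x = [-1, 3, 2]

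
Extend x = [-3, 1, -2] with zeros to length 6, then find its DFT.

Original 3-point DFT: [-4, -2.5000-2.5981i, -2.5000+2.5981i]
Zero-padded 6-point DFT provides frequency interpolation.

DFT_6([x, 0, ...]) = [-4, -1.5000+0.8660i, -2.5000-2.5981i, -6, -2.5000+2.5981i, -1.5000-0.8660i]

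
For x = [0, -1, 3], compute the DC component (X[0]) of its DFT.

X[0] = Σ(n=0 to 2) x[n] · ω_3^0 = Σ x[n]
= (0) + (-1) + (3)

X[0] = 2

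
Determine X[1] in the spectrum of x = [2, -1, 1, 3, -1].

X[1] = Σ(n=0 to 4) x[n] · ω_5^(1n) where ω_5 = e^(-2πi/5)
= (2)·ω_5^0 + (-1)·ω_5^1 + (1)·ω_5^2 + (3)·ω_5^3 + (-1)·ω_5^4

X[1] = -1.8541+1.1756i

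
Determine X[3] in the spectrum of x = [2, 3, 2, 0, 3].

X[3] = Σ(n=0 to 4) x[n] · ω_5^(3n) where ω_5 = e^(-2πi/5)
= (2)·ω_5^0 + (3)·ω_5^3 + (2)·ω_5^6 + (0)·ω_5^9 + (3)·ω_5^12

X[3] = -2.2361-1.9021i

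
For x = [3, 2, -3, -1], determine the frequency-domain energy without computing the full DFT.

Parseval: Σ|x[n]|² = (1/N)Σ|X[k]|², so Σ|X[k]|² = N·Σ|x[n]|² = 4·23.0000

Σ|X[k]|² = N·Σ|x[n]|² = 4·23.0000 = 92.0000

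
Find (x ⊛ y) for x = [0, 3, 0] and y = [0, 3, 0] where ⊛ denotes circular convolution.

(x ⊛ y)[n] = Σ(m=0 to 2) x[m] · y[(n-m) mod 3]

Computing each output sample:
(x ⊛ y)[0] = 0
(x ⊛ y)[1] = 0
(x ⊛ y)[2] = 9

x ⊛ y = [0, 0, 9]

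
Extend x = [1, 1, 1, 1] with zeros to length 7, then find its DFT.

Original 4-point DFT: [4, 0, 0, 0]
Zero-padded 7-point DFT provides frequency interpolation.

DFT_7([x, 0, ...]) = [4, 0.5000-2.1906i, 0.5000+0.2408i, 0.5000-0.6270i, 0.5000+0.6270i, 0.5000-0.2408i, 0.5000+2.1906i]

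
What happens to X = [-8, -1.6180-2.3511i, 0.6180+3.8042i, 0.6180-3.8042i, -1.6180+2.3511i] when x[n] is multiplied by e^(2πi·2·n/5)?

Modulation property: DFT(ω_5^(-2n)·x[n]) = X[(k-2) mod 5], so circularly shift X by 2 positions.

X[k-2] = [0.6180-3.8042i, -1.6180+2.3511i, -8, -1.6180-2.3511i, 0.6180+3.8042i]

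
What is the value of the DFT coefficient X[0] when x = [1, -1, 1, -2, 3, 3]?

X[0] = Σ(n=0 to 5) x[n] · ω_6^0 = Σ x[n]
= (1) + (-1) + (1) + (-2) + (3) + (3)

X[0] = 5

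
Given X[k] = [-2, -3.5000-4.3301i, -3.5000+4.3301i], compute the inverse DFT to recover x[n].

x[n] = (1/3) Σ(k=0 to 2) X[k] · e^(2πikn/3)

Computing each x[n]:
x[0] = -3
x[1] = 3
x[2] = -2

x = [-3, 3, -2]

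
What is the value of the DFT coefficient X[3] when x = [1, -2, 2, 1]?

X[3] = Σ(n=0 to 3) x[n] · ω_4^(3n) where ω_4 = e^(-2πi/4)
= (1)·ω_4^0 + (-2)·ω_4^3 + (2)·ω_4^6 + (1)·ω_4^9

X[3] = -1-3i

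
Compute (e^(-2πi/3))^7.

Since ω_3^3 = 1, powers reduce modulo 3.
7 mod 3 = 1
So ω_3^7 = ω_3^1 = e^(-2πi·1/3)

ω_3^7 = ω_3^1 = -0.5000-0.8660i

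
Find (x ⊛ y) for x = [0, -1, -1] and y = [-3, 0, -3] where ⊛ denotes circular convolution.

(x ⊛ y)[n] = Σ(m=0 to 2) x[m] · y[(n-m) mod 3]

Computing each output sample:
(x ⊛ y)[0] = 3
(x ⊛ y)[1] = 6
(x ⊛ y)[2] = 3

x ⊛ y = [3, 6, 3]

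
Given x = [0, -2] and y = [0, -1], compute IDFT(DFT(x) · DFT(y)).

(x ⊛ y)[n] = Σ(m=0 to 1) x[m] · y[(n-m) mod 2]

Computing each output sample:
(x ⊛ y)[0] = 2
(x ⊛ y)[1] = 0

x ⊛ y = [2, 0]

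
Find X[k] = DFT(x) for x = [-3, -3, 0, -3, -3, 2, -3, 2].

X[k] = Σ(n=0 to 7) x[n] · ω_8^(nk)
where ω_8 = e^(-2πi/8)

Computing each X[k]:
X[0] = -11
X[1] = 4.0711i
X[2] = -3
X[3] = 10.0711i
X[4] = -7
X[5] = -10.0711i
X[6] = -3
X[7] = -4.0711i

X = [-11, 4.0711i, -3, 10.0711i, -7, -10.0711i, -3, -4.0711i]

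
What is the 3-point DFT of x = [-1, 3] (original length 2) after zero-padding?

Original 2-point DFT: [2, -4]
Zero-padded 3-point DFT provides frequency interpolation.

DFT_3([x, 0, ...]) = [2, -2.5000-2.5981i, -2.5000+2.5981i]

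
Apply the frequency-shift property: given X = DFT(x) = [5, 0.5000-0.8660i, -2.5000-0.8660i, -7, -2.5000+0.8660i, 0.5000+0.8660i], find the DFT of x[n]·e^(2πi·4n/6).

Modulation property: DFT(ω_6^(-4n)·x[n]) = X[(k-4) mod 6], so circularly shift X by 4 positions.

X[k-4] = [-2.5000-0.8660i, -7, -2.5000+0.8660i, 0.5000+0.8660i, 5, 0.5000-0.8660i]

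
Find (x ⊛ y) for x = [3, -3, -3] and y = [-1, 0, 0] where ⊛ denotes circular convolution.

(x ⊛ y)[n] = Σ(m=0 to 2) x[m] · y[(n-m) mod 3]

Computing each output sample:
(x ⊛ y)[0] = -3
(x ⊛ y)[1] = 3
(x ⊛ y)[2] = 3

x ⊛ y = [-3, 3, 3]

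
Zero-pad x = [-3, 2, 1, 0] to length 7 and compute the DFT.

Original 4-point DFT: [0, -4-2i, -4, -4+2i]
Zero-padded 7-point DFT provides frequency interpolation.

DFT_7([x, 0, ...]) = [0, -1.9755-2.5386i, -4.3460-1.5160i, -4.1784-0.0859i, -4.1784+0.0859i, -4.3460+1.5160i, -1.9755+2.5386i]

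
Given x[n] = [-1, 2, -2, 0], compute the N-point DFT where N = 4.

X[k] = Σ(n=0 to 3) x[n] · ω_4^(nk)
where ω_4 = e^(-2πi/4)

Computing each X[k]:
X[0] = -1
X[1] = 1-2i
X[2] = -5
X[3] = 1+2i

X = [-1, 1-2i, -5, 1+2i]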